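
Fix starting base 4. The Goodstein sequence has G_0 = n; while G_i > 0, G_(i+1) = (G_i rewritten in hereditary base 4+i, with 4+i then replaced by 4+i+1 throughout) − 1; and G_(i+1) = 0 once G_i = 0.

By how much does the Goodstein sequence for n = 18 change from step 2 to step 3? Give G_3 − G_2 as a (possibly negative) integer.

G_0 = 18. HB_4(18) = 4^2 + 2. Bump = 27. G_1 = 26.
G_1 = 26. HB_5(26) = 5^2 + 1. Bump = 37. G_2 = 36.
G_2 = 36. HB_6(36) = 6^2. Bump = 49. G_3 = 48.

12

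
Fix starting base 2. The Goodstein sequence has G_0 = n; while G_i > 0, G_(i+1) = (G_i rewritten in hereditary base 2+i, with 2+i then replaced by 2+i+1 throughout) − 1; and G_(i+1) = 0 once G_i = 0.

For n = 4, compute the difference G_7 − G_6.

34

base 2: 4 = 2^2; at 3: 3^3 = 27; next = 26
base 3: 26 = 2·3^2 + 2·3 + 2; at 4: 2·4^2 + 2·4 + 2 = 42; next = 41
base 4: 41 = 2·4^2 + 2·4 + 1; at 5: 2·5^2 + 2·5 + 1 = 61; next = 60
base 5: 60 = 2·5^2 + 2·5; at 6: 2·6^2 + 2·6 = 84; next = 83
base 6: 83 = 2·6^2 + 6 + 5; at 7: 2·7^2 + 7 + 5 = 110; next = 109
base 7: 109 = 2·7^2 + 7 + 4; at 8: 2·8^2 + 8 + 4 = 140; next = 139
base 8: 139 = 2·8^2 + 8 + 3; at 9: 2·9^2 + 9 + 3 = 174; next = 173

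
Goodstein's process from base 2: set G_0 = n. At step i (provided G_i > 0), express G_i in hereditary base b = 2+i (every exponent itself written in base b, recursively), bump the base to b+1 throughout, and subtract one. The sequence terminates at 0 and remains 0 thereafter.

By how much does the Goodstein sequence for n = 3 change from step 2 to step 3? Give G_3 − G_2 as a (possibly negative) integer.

(0) 3|_2 = 2 + 1 ↦ 3 + 1|_3 = 4 ⇒ 3
(1) 3|_3 = 3 ↦ 4|_4 = 4 ⇒ 3
(2) 3|_4 = 3 ↦ 3|_5 = 3 ⇒ 2

-1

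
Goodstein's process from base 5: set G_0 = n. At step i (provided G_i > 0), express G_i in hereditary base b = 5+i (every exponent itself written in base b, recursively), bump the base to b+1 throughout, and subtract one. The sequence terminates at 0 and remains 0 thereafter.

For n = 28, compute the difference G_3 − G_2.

G_0=28  [base 5] 5^2 + 3  →[5↦6]→  6^2 + 3 = 39  −1 ⇒ G_1=38
G_1=38  [base 6] 6^2 + 2  →[6↦7]→  7^2 + 2 = 51  −1 ⇒ G_2=50
G_2=50  [base 7] 7^2 + 1  →[7↦8]→  8^2 + 1 = 65  −1 ⇒ G_3=64

14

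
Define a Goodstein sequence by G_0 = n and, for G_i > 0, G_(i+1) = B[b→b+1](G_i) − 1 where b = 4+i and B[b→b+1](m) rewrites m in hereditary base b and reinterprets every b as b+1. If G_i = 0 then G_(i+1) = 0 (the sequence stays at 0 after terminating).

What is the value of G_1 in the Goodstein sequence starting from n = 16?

24

base 4: 16 = 4^2; at 5: 5^2 = 25; next = 24
base 5: 24 = 4·5 + 4; at 6: 4·6 + 4 = 28; next = 27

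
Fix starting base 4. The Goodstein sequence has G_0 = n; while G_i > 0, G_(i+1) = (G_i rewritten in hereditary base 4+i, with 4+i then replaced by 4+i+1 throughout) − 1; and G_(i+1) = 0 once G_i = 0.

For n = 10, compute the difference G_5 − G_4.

base 4: 10 = 2·4 + 2; at 5: 2·5 + 2 = 12; next = 11
base 5: 11 = 2·5 + 1; at 6: 2·6 + 1 = 13; next = 12
base 6: 12 = 2·6; at 7: 2·7 = 14; next = 13
base 7: 13 = 7 + 6; at 8: 8 + 6 = 14; next = 13
base 8: 13 = 8 + 5; at 9: 9 + 5 = 14; next = 13

0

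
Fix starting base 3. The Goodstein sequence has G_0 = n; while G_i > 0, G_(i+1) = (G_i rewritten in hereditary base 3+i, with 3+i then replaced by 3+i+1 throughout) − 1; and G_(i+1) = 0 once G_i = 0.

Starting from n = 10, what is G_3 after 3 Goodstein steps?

27

(0) 10|_3 = 3^2 + 1 ↦ 4^2 + 1|_4 = 17 ⇒ 16
(1) 16|_4 = 4^2 ↦ 5^2|_5 = 25 ⇒ 24
(2) 24|_5 = 4·5 + 4 ↦ 4·6 + 4|_6 = 28 ⇒ 27
(3) 27|_6 = 4·6 + 3 ↦ 4·7 + 3|_7 = 31 ⇒ 30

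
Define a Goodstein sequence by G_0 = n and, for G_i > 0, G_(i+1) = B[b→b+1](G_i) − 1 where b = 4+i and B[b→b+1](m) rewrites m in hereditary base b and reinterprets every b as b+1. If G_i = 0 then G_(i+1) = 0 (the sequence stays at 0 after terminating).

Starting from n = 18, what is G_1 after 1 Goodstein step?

step 0: 18 = 4^2 + 2; sub 5 for 4: 5^2 + 2; = 27; G_1 = 27−1 = 26
step 1: 26 = 5^2 + 1; sub 6 for 5: 6^2 + 1; = 37; G_2 = 37−1 = 36

26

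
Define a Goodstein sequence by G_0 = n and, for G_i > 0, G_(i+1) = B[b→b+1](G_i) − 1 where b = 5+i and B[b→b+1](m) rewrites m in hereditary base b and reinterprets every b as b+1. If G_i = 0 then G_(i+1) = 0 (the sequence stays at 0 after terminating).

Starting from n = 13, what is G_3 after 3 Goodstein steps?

16

i=0: 13 = 2·5 + 3 (b=5); 5→6: 2·6 + 3 = 15; 15−1 = 14
i=1: 14 = 2·6 + 2 (b=6); 6→7: 2·7 + 2 = 16; 16−1 = 15
i=2: 15 = 2·7 + 1 (b=7); 7→8: 2·8 + 1 = 17; 17−1 = 16
i=3: 16 = 2·8 (b=8); 8→9: 2·9 = 18; 18−1 = 17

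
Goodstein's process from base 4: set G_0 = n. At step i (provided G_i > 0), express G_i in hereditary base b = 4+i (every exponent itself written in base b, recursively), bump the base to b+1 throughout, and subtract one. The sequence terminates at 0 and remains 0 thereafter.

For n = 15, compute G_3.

step 0: 15 = 3·4 + 3; sub 5 for 4: 3·5 + 3; = 18; G_1 = 18−1 = 17
step 1: 17 = 3·5 + 2; sub 6 for 5: 3·6 + 2; = 20; G_2 = 20−1 = 19
step 2: 19 = 3·6 + 1; sub 7 for 6: 3·7 + 1; = 22; G_3 = 22−1 = 21
step 3: 21 = 3·7; sub 8 for 7: 3·8; = 24; G_4 = 24−1 = 23

21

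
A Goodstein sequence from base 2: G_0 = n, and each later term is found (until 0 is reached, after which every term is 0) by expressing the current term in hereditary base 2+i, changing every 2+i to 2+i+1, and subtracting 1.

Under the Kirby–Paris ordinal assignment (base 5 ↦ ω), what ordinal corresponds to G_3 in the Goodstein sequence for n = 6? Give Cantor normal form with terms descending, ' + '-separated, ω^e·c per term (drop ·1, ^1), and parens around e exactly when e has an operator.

ω^ω

i=0: 6 = 2^2 + 2 (b=2); 2→3: 3^3 + 3 = 30; 30−1 = 29
i=1: 29 = 3^3 + 2 (b=3); 3→4: 4^4 + 2 = 258; 258−1 = 257
i=2: 257 = 4^4 + 1 (b=4); 4→5: 5^5 + 1 = 3126; 3126−1 = 3125
i=3: 3125 = 5^5 (b=5); 5→6: 6^6 = 46656; 46656−1 = 46655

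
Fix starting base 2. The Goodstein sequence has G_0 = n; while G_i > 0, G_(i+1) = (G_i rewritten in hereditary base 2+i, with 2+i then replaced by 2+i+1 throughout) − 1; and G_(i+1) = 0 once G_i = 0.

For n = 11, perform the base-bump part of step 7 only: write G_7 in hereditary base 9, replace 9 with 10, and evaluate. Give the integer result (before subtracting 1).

11 —HB2→ 2^(2 + 1) + 2 + 1 —bump→ 3^(3 + 1) + 3 + 1 = 85 —(−1)→ 84
84 —HB3→ 3^(3 + 1) + 3 —bump→ 4^(4 + 1) + 4 = 1028 —(−1)→ 1027
1027 —HB4→ 4^(4 + 1) + 3 —bump→ 5^(5 + 1) + 3 = 15628 —(−1)→ 15627
15627 —HB5→ 5^(5 + 1) + 2 —bump→ 6^(6 + 1) + 2 = 279938 —(−1)→ 279937
279937 —HB6→ 6^(6 + 1) + 1 —bump→ 7^(7 + 1) + 1 = 5764802 —(−1)→ 5764801
5764801 —HB7→ 7^(7 + 1) —bump→ 8^(8 + 1) = 134217728 —(−1)→ 134217727
134217727 —HB8→ 7·8^8 + 7·8^7 + 7·8^6 + 7·8^5 + 7·8^4 + 7·8^3 + 7·8^2 + 7·8 + 7 —bump→ 7·9^9 + 7·9^7 + 7·9^6 + 7·9^5 + 7·9^4 + 7·9^3 + 7·9^2 + 7·9 + 7 = 2749609303 —(−1)→ 2749609302
2749609302 —HB9→ 7·9^9 + 7·9^7 + 7·9^6 + 7·9^5 + 7·9^4 + 7·9^3 + 7·9^2 + 7·9 + 6 —bump→ 7·10^10 + 7·10^7 + 7·10^6 + 7·10^5 + 7·10^4 + 7·10^3 + 7·10^2 + 7·10 + 6 = 70077777776 —(−1)→ 70077777775

70077777776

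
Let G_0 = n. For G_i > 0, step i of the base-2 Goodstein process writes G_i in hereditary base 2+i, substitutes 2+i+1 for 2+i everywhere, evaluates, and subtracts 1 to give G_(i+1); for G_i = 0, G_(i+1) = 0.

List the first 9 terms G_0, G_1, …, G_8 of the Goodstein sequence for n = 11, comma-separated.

base 2: 11 = 2^(2 + 1) + 2 + 1; at 3: 3^(3 + 1) + 3 + 1 = 85; next = 84
base 3: 84 = 3^(3 + 1) + 3; at 4: 4^(4 + 1) + 4 = 1028; next = 1027
base 4: 1027 = 4^(4 + 1) + 3; at 5: 5^(5 + 1) + 3 = 15628; next = 15627
base 5: 15627 = 5^(5 + 1) + 2; at 6: 6^(6 + 1) + 2 = 279938; next = 279937
base 6: 279937 = 6^(6 + 1) + 1; at 7: 7^(7 + 1) + 1 = 5764802; next = 5764801
base 7: 5764801 = 7^(7 + 1); at 8: 8^(8 + 1) = 134217728; next = 134217727
base 8: 134217727 = 7·8^8 + 7·8^7 + 7·8^6 + 7·8^5 + 7·8^4 + 7·8^3 + 7·8^2 + 7·8 + 7; at 9: 7·9^9 + 7·9^7 + 7·9^6 + 7·9^5 + 7·9^4 + 7·9^3 + 7·9^2 + 7·9 + 7 = 2749609303; next = 2749609302
base 9: 2749609302 = 7·9^9 + 7·9^7 + 7·9^6 + 7·9^5 + 7·9^4 + 7·9^3 + 7·9^2 + 7·9 + 6; at 10: 7·10^10 + 7·10^7 + 7·10^6 + 7·10^5 + 7·10^4 + 7·10^3 + 7·10^2 + 7·10 + 6 = 70077777776; next = 70077777775

11, 84, 1027, 15627, 279937, 5764801, 134217727, 2749609302, 70077777775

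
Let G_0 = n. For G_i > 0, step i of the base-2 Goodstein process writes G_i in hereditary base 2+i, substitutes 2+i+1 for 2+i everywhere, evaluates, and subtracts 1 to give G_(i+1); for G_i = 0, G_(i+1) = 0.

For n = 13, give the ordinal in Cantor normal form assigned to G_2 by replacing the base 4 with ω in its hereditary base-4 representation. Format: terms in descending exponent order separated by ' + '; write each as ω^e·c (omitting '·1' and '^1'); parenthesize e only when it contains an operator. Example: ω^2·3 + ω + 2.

(0) 13|_2 = 2^(2 + 1) + 2^2 + 1 ↦ 3^(3 + 1) + 3^3 + 1|_3 = 109 ⇒ 108
(1) 108|_3 = 3^(3 + 1) + 3^3 ↦ 4^(4 + 1) + 4^4|_4 = 1280 ⇒ 1279
(2) 1279|_4 = 4^(4 + 1) + 3·4^3 + 3·4^2 + 3·4 + 3 ↦ 5^(5 + 1) + 3·5^3 + 3·5^2 + 3·5 + 3|_5 = 16093 ⇒ 16092

ω^(ω + 1) + ω^3·3 + ω^2·3 + ω·3 + 3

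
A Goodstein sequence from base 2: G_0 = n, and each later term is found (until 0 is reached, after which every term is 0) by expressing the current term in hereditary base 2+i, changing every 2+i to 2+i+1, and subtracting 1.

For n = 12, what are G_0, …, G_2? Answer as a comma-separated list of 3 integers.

12, 107, 1065

[0] 12 ≡ 2^(2 + 1) + 2^2 (base 2). Lift 3: 108. −1: 107.
[1] 107 ≡ 3^(3 + 1) + 2·3^2 + 2·3 + 2 (base 3). Lift 4: 1066. −1: 1065.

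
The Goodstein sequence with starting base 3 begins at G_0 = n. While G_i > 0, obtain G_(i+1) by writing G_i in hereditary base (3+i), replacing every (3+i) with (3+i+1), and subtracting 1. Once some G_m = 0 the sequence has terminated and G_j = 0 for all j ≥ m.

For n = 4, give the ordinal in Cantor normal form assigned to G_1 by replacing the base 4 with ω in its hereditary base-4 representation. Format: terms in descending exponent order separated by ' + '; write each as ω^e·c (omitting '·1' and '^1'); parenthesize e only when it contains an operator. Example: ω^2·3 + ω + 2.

base 3: 4 = 3 + 1; at 4: 4 + 1 = 5; next = 4
base 4: 4 = 4; at 5: 5 = 5; next = 4

ω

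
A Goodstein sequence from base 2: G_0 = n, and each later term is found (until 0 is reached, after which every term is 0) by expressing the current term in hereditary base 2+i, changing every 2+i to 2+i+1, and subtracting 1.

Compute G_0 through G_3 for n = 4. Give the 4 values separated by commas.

4, 26, 41, 60

[0] 4 ≡ 2^2 (base 2). Lift 3: 27. −1: 26.
[1] 26 ≡ 2·3^2 + 2·3 + 2 (base 3). Lift 4: 42. −1: 41.
[2] 41 ≡ 2·4^2 + 2·4 + 1 (base 4). Lift 5: 61. −1: 60.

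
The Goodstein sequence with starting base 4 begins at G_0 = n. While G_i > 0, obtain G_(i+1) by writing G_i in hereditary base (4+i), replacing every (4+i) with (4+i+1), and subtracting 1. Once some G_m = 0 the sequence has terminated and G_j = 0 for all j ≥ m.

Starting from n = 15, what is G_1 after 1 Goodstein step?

17

15 —HB4→ 3·4 + 3 —bump→ 3·5 + 3 = 18 —(−1)→ 17
17 —HB5→ 3·5 + 2 —bump→ 3·6 + 2 = 20 —(−1)→ 19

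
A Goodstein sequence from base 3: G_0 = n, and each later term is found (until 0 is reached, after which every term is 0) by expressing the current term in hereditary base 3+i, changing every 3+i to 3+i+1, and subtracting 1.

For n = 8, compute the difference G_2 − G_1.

base 3: 8 = 2·3 + 2; at 4: 2·4 + 2 = 10; next = 9
base 4: 9 = 2·4 + 1; at 5: 2·5 + 1 = 11; next = 10

1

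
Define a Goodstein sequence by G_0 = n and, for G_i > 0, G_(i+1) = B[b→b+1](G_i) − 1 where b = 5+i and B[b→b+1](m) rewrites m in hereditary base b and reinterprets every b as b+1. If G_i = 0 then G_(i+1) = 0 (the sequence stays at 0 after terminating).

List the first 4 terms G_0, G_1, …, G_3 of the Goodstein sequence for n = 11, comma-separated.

[0] 11 ≡ 2·5 + 1 (base 5). Lift 6: 13. −1: 12.
[1] 12 ≡ 2·6 (base 6). Lift 7: 14. −1: 13.
[2] 13 ≡ 7 + 6 (base 7). Lift 8: 14. −1: 13.

11, 12, 13, 13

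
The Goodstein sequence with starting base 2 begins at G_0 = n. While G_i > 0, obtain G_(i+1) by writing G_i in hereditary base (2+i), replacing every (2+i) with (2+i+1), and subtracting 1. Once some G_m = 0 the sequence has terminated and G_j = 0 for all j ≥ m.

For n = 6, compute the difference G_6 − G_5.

89204

i=0: 6 = 2^2 + 2 (b=2); 2→3: 3^3 + 3 = 30; 30−1 = 29
i=1: 29 = 3^3 + 2 (b=3); 3→4: 4^4 + 2 = 258; 258−1 = 257
i=2: 257 = 4^4 + 1 (b=4); 4→5: 5^5 + 1 = 3126; 3126−1 = 3125
i=3: 3125 = 5^5 (b=5); 5→6: 6^6 = 46656; 46656−1 = 46655
i=4: 46655 = 5·6^5 + 5·6^4 + 5·6^3 + 5·6^2 + 5·6 + 5 (b=6); 6→7: 5·7^5 + 5·7^4 + 5·7^3 + 5·7^2 + 5·7 + 5 = 98040; 98040−1 = 98039
i=5: 98039 = 5·7^5 + 5·7^4 + 5·7^3 + 5·7^2 + 5·7 + 4 (b=7); 7→8: 5·8^5 + 5·8^4 + 5·8^3 + 5·8^2 + 5·8 + 4 = 187244; 187244−1 = 187243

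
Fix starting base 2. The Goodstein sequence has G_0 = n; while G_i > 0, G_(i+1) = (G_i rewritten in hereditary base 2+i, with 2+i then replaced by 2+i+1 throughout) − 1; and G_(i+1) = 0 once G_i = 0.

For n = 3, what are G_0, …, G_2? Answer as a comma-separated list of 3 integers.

3, 3, 3

3 —HB2→ 2 + 1 —bump→ 3 + 1 = 4 —(−1)→ 3
3 —HB3→ 3 —bump→ 4 = 4 —(−1)→ 3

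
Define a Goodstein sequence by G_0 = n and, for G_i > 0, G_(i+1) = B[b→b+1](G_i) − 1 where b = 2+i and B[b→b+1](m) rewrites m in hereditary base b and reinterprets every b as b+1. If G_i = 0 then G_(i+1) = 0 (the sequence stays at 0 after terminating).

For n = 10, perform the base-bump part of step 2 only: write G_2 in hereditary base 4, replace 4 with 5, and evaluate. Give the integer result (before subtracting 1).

15626

G_0=10  [base 2] 2^(2 + 1) + 2  →[2↦3]→  3^(3 + 1) + 3 = 84  −1 ⇒ G_1=83
G_1=83  [base 3] 3^(3 + 1) + 2  →[3↦4]→  4^(4 + 1) + 2 = 1026  −1 ⇒ G_2=1025
G_2=1025  [base 4] 4^(4 + 1) + 1  →[4↦5]→  5^(5 + 1) + 1 = 15626  −1 ⇒ G_3=15625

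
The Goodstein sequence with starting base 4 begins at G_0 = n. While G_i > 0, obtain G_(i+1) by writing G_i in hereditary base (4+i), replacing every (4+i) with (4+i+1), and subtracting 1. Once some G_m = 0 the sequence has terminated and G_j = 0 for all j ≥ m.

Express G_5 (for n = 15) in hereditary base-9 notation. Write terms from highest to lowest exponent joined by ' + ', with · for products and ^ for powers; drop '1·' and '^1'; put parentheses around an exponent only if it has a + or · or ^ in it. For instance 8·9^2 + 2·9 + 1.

2·9 + 6

(0) 15|_4 = 3·4 + 3 ↦ 3·5 + 3|_5 = 18 ⇒ 17
(1) 17|_5 = 3·5 + 2 ↦ 3·6 + 2|_6 = 20 ⇒ 19
(2) 19|_6 = 3·6 + 1 ↦ 3·7 + 1|_7 = 22 ⇒ 21
(3) 21|_7 = 3·7 ↦ 3·8|_8 = 24 ⇒ 23
(4) 23|_8 = 2·8 + 7 ↦ 2·9 + 7|_9 = 25 ⇒ 24
(5) 24|_9 = 2·9 + 6 ↦ 2·10 + 6|_10 = 26 ⇒ 25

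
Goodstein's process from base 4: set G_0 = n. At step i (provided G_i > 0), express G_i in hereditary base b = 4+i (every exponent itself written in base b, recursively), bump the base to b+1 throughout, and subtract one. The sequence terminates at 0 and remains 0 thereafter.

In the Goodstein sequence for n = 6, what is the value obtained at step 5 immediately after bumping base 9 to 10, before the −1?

base 4: 6 = 4 + 2; at 5: 5 + 2 = 7; next = 6
base 5: 6 = 5 + 1; at 6: 6 + 1 = 7; next = 6
base 6: 6 = 6; at 7: 7 = 7; next = 6
base 7: 6 = 6; at 8: 6 = 6; next = 5
base 8: 5 = 5; at 9: 5 = 5; next = 4
base 9: 4 = 4; at 10: 4 = 4; next = 3

4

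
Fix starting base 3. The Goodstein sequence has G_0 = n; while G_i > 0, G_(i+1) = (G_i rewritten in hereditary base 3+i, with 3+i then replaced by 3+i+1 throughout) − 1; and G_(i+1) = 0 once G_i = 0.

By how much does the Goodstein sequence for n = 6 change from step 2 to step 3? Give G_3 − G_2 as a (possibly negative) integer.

0

G_0=6  [base 3] 2·3  →[3↦4]→  2·4 = 8  −1 ⇒ G_1=7
G_1=7  [base 4] 4 + 3  →[4↦5]→  5 + 3 = 8  −1 ⇒ G_2=7
G_2=7  [base 5] 5 + 2  →[5↦6]→  6 + 2 = 8  −1 ⇒ G_3=7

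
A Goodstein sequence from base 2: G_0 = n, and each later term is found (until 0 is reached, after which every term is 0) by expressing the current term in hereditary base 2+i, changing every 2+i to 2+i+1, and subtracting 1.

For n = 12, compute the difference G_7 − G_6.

i=0: 12 = 2^(2 + 1) + 2^2 (b=2); 2→3: 3^(3 + 1) + 3^3 = 108; 108−1 = 107
i=1: 107 = 3^(3 + 1) + 2·3^2 + 2·3 + 2 (b=3); 3→4: 4^(4 + 1) + 2·4^2 + 2·4 + 2 = 1066; 1066−1 = 1065
i=2: 1065 = 4^(4 + 1) + 2·4^2 + 2·4 + 1 (b=4); 4→5: 5^(5 + 1) + 2·5^2 + 2·5 + 1 = 15686; 15686−1 = 15685
i=3: 15685 = 5^(5 + 1) + 2·5^2 + 2·5 (b=5); 5→6: 6^(6 + 1) + 2·6^2 + 2·6 = 280020; 280020−1 = 280019
i=4: 280019 = 6^(6 + 1) + 2·6^2 + 6 + 5 (b=6); 6→7: 7^(7 + 1) + 2·7^2 + 7 + 5 = 5764911; 5764911−1 = 5764910
i=5: 5764910 = 7^(7 + 1) + 2·7^2 + 7 + 4 (b=7); 7→8: 8^(8 + 1) + 2·8^2 + 8 + 4 = 134217868; 134217868−1 = 134217867
i=6: 134217867 = 8^(8 + 1) + 2·8^2 + 8 + 3 (b=8); 8→9: 9^(9 + 1) + 2·9^2 + 9 + 3 = 3486784575; 3486784575−1 = 3486784574

3352566707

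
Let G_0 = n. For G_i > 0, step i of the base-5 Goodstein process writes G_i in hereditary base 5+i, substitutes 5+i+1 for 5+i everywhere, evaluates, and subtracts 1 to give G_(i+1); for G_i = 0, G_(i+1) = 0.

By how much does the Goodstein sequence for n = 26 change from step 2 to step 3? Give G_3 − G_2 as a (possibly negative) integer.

G_0 = 26. HB_5(26) = 5^2 + 1. Bump = 37. G_1 = 36.
G_1 = 36. HB_6(36) = 6^2. Bump = 49. G_2 = 48.
G_2 = 48. HB_7(48) = 6·7 + 6. Bump = 54. G_3 = 53.

5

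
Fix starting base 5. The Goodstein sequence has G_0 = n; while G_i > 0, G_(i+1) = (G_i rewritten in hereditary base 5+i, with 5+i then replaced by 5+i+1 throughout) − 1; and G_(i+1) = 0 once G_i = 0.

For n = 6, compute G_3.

5

[0] 6 ≡ 5 + 1 (base 5). Lift 6: 7. −1: 6.
[1] 6 ≡ 6 (base 6). Lift 7: 7. −1: 6.
[2] 6 ≡ 6 (base 7). Lift 8: 6. −1: 5.
[3] 5 ≡ 5 (base 8). Lift 9: 5. −1: 4.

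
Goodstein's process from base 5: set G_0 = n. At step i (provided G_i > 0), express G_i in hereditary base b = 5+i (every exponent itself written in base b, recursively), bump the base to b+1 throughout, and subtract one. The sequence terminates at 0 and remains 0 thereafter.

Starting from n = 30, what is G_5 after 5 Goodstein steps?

G_0 = 30. HB_5(30) = 5^2 + 5. Bump = 42. G_1 = 41.
G_1 = 41. HB_6(41) = 6^2 + 5. Bump = 54. G_2 = 53.
G_2 = 53. HB_7(53) = 7^2 + 4. Bump = 68. G_3 = 67.
G_3 = 67. HB_8(67) = 8^2 + 3. Bump = 84. G_4 = 83.
G_4 = 83. HB_9(83) = 9^2 + 2. Bump = 102. G_5 = 101.
G_5 = 101. HB_10(101) = 10^2 + 1. Bump = 122. G_6 = 121.

101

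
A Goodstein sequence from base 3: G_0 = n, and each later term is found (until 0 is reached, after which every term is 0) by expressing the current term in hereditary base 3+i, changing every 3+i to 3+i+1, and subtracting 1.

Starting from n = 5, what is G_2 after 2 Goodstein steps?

i=0: 5 = 3 + 2 (b=3); 3→4: 4 + 2 = 6; 6−1 = 5
i=1: 5 = 4 + 1 (b=4); 4→5: 5 + 1 = 6; 6−1 = 5
i=2: 5 = 5 (b=5); 5→6: 6 = 6; 6−1 = 5

5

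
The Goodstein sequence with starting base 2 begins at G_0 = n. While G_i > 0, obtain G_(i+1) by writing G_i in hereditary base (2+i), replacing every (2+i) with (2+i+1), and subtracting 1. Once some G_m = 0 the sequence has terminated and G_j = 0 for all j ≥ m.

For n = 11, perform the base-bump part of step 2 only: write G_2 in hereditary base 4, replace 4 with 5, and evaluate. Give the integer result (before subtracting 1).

11 —HB2→ 2^(2 + 1) + 2 + 1 —bump→ 3^(3 + 1) + 3 + 1 = 85 —(−1)→ 84
84 —HB3→ 3^(3 + 1) + 3 —bump→ 4^(4 + 1) + 4 = 1028 —(−1)→ 1027
1027 —HB4→ 4^(4 + 1) + 3 —bump→ 5^(5 + 1) + 3 = 15628 —(−1)→ 15627

15628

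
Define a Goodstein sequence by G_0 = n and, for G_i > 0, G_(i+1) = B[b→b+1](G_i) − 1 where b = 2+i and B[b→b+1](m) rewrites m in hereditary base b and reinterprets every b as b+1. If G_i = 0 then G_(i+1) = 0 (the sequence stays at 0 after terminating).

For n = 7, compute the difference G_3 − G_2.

2868

G_0 = 7. HB_2(7) = 2^2 + 2 + 1. Bump = 31. G_1 = 30.
G_1 = 30. HB_3(30) = 3^3 + 3. Bump = 260. G_2 = 259.
G_2 = 259. HB_4(259) = 4^4 + 3. Bump = 3128. G_3 = 3127.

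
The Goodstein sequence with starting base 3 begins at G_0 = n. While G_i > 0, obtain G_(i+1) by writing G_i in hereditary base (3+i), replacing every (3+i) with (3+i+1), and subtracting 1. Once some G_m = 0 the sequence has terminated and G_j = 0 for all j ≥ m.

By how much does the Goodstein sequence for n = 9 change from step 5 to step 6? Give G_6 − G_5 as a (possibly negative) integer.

[0] 9 ≡ 3^2 (base 3). Lift 4: 16. −1: 15.
[1] 15 ≡ 3·4 + 3 (base 4). Lift 5: 18. −1: 17.
[2] 17 ≡ 3·5 + 2 (base 5). Lift 6: 20. −1: 19.
[3] 19 ≡ 3·6 + 1 (base 6). Lift 7: 22. −1: 21.
[4] 21 ≡ 3·7 (base 7). Lift 8: 24. −1: 23.
[5] 23 ≡ 2·8 + 7 (base 8). Lift 9: 25. −1: 24.

1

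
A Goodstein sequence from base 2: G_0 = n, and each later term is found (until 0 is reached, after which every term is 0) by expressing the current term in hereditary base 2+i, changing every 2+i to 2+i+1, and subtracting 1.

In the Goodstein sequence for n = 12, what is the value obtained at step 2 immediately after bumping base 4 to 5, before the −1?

15686

i=0: 12 = 2^(2 + 1) + 2^2 (b=2); 2→3: 3^(3 + 1) + 3^3 = 108; 108−1 = 107
i=1: 107 = 3^(3 + 1) + 2·3^2 + 2·3 + 2 (b=3); 3→4: 4^(4 + 1) + 2·4^2 + 2·4 + 2 = 1066; 1066−1 = 1065
i=2: 1065 = 4^(4 + 1) + 2·4^2 + 2·4 + 1 (b=4); 4→5: 5^(5 + 1) + 2·5^2 + 2·5 + 1 = 15686; 15686−1 = 15685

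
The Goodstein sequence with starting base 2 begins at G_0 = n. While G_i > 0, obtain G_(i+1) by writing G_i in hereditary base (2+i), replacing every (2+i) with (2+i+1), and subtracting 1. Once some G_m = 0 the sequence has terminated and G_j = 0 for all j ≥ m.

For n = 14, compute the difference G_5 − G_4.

step 0: 14 = 2^(2 + 1) + 2^2 + 2; sub 3 for 2: 3^(3 + 1) + 3^3 + 3; = 111; G_1 = 111−1 = 110
step 1: 110 = 3^(3 + 1) + 3^3 + 2; sub 4 for 3: 4^(4 + 1) + 4^4 + 2; = 1282; G_2 = 1282−1 = 1281
step 2: 1281 = 4^(4 + 1) + 4^4 + 1; sub 5 for 4: 5^(5 + 1) + 5^5 + 1; = 18751; G_3 = 18751−1 = 18750
step 3: 18750 = 5^(5 + 1) + 5^5; sub 6 for 5: 6^(6 + 1) + 6^6; = 326592; G_4 = 326592−1 = 326591
step 4: 326591 = 6^(6 + 1) + 5·6^5 + 5·6^4 + 5·6^3 + 5·6^2 + 5·6 + 5; sub 7 for 6: 7^(7 + 1) + 5·7^5 + 5·7^4 + 5·7^3 + 5·7^2 + 5·7 + 5; = 5862841; G_5 = 5862841−1 = 5862840

5536249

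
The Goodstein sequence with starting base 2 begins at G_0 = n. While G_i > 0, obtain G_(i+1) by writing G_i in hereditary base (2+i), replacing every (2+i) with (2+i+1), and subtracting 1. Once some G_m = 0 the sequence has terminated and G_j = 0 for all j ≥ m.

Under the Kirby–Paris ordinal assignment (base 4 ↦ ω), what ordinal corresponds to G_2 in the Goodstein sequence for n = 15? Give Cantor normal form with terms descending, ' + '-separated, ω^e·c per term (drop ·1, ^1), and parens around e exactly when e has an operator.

ω^(ω + 1) + ω^ω + 3

[0] 15 ≡ 2^(2 + 1) + 2^2 + 2 + 1 (base 2). Lift 3: 112. −1: 111.
[1] 111 ≡ 3^(3 + 1) + 3^3 + 3 (base 3). Lift 4: 1284. −1: 1283.
[2] 1283 ≡ 4^(4 + 1) + 4^4 + 3 (base 4). Lift 5: 18753. −1: 18752.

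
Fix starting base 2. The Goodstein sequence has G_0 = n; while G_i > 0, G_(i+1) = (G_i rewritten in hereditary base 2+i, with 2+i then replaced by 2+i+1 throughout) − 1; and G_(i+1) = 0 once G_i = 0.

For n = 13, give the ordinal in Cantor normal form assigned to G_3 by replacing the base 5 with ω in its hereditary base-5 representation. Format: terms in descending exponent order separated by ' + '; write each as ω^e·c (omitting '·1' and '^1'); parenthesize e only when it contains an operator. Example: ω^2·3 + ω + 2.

ω^(ω + 1) + ω^3·3 + ω^2·3 + ω·3 + 2

[0] 13 ≡ 2^(2 + 1) + 2^2 + 1 (base 2). Lift 3: 109. −1: 108.
[1] 108 ≡ 3^(3 + 1) + 3^3 (base 3). Lift 4: 1280. −1: 1279.
[2] 1279 ≡ 4^(4 + 1) + 3·4^3 + 3·4^2 + 3·4 + 3 (base 4). Lift 5: 16093. −1: 16092.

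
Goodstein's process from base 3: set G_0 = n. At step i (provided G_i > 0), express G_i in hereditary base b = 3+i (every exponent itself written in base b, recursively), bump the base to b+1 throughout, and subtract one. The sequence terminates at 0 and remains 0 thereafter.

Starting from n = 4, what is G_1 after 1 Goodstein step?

G_0=4  [base 3] 3 + 1  →[3↦4]→  4 + 1 = 5  −1 ⇒ G_1=4
G_1=4  [base 4] 4  →[4↦5]→  5 = 5  −1 ⇒ G_2=4

4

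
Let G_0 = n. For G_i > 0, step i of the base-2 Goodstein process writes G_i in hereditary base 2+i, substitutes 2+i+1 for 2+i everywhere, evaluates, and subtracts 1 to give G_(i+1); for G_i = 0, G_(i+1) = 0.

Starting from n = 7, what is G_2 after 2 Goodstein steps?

259

i=0: 7 = 2^2 + 2 + 1 (b=2); 2→3: 3^3 + 3 + 1 = 31; 31−1 = 30
i=1: 30 = 3^3 + 3 (b=3); 3→4: 4^4 + 4 = 260; 260−1 = 259
i=2: 259 = 4^4 + 3 (b=4); 4→5: 5^5 + 3 = 3128; 3128−1 = 3127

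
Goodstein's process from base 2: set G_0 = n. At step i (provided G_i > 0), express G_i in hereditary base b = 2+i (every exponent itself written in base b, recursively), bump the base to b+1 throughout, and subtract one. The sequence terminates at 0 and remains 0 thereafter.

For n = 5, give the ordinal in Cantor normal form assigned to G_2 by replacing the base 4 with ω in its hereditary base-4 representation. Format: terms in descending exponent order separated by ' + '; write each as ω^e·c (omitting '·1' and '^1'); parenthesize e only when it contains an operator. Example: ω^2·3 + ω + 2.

ω^3·3 + ω^2·3 + ω·3 + 3

(0) 5|_2 = 2^2 + 1 ↦ 3^3 + 1|_3 = 28 ⇒ 27
(1) 27|_3 = 3^3 ↦ 4^4|_4 = 256 ⇒ 255
(2) 255|_4 = 3·4^3 + 3·4^2 + 3·4 + 3 ↦ 3·5^3 + 3·5^2 + 3·5 + 3|_5 = 468 ⇒ 467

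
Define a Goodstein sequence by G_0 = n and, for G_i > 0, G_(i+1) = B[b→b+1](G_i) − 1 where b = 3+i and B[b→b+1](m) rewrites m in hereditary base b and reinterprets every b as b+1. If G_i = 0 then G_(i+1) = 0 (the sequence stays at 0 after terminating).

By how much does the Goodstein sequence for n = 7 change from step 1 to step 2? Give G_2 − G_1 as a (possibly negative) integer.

[0] 7 ≡ 2·3 + 1 (base 3). Lift 4: 9. −1: 8.
[1] 8 ≡ 2·4 (base 4). Lift 5: 10. −1: 9.

1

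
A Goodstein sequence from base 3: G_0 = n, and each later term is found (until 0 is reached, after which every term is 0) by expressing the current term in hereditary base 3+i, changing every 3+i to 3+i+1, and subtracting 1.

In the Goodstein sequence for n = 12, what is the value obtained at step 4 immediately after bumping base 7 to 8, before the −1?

64

12 —HB3→ 3^2 + 3 —bump→ 4^2 + 4 = 20 —(−1)→ 19
19 —HB4→ 4^2 + 3 —bump→ 5^2 + 3 = 28 —(−1)→ 27
27 —HB5→ 5^2 + 2 —bump→ 6^2 + 2 = 38 —(−1)→ 37
37 —HB6→ 6^2 + 1 —bump→ 7^2 + 1 = 50 —(−1)→ 49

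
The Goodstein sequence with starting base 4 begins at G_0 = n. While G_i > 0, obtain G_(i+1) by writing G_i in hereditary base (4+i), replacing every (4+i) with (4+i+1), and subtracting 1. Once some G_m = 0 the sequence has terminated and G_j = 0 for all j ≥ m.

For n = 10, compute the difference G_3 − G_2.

1

10 —HB4→ 2·4 + 2 —bump→ 2·5 + 2 = 12 —(−1)→ 11
11 —HB5→ 2·5 + 1 —bump→ 2·6 + 1 = 13 —(−1)→ 12
12 —HB6→ 2·6 —bump→ 2·7 = 14 —(−1)→ 13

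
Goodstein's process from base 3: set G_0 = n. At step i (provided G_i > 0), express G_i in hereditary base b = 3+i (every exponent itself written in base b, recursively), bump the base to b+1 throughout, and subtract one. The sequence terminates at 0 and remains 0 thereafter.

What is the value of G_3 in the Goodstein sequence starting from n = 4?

3

4 —HB3→ 3 + 1 —bump→ 4 + 1 = 5 —(−1)→ 4
4 —HB4→ 4 —bump→ 5 = 5 —(−1)→ 4
4 —HB5→ 4 —bump→ 4 = 4 —(−1)→ 3
3 —HB6→ 3 —bump→ 3 = 3 —(−1)→ 2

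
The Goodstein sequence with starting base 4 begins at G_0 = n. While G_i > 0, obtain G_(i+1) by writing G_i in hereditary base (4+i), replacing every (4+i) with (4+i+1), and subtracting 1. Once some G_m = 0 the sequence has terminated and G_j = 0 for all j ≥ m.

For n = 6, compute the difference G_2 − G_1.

0

i=0: 6 = 4 + 2 (b=4); 4→5: 5 + 2 = 7; 7−1 = 6
i=1: 6 = 5 + 1 (b=5); 5→6: 6 + 1 = 7; 7−1 = 6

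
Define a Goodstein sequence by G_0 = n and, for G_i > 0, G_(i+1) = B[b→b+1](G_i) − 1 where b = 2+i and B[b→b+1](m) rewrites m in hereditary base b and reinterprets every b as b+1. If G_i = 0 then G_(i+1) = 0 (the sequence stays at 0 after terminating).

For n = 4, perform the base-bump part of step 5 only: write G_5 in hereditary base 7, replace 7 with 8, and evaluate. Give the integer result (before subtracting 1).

140

[0] 4 ≡ 2^2 (base 2). Lift 3: 27. −1: 26.
[1] 26 ≡ 2·3^2 + 2·3 + 2 (base 3). Lift 4: 42. −1: 41.
[2] 41 ≡ 2·4^2 + 2·4 + 1 (base 4). Lift 5: 61. −1: 60.
[3] 60 ≡ 2·5^2 + 2·5 (base 5). Lift 6: 84. −1: 83.
[4] 83 ≡ 2·6^2 + 6 + 5 (base 6). Lift 7: 110. −1: 109.
[5] 109 ≡ 2·7^2 + 7 + 4 (base 7). Lift 8: 140. −1: 139.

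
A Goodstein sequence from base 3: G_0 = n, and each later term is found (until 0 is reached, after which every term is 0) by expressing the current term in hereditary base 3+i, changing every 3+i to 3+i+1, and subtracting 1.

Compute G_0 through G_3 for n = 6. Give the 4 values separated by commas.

6, 7, 7, 7

step 0: 6 = 2·3; sub 4 for 3: 2·4; = 8; G_1 = 8−1 = 7
step 1: 7 = 4 + 3; sub 5 for 4: 5 + 3; = 8; G_2 = 8−1 = 7
step 2: 7 = 5 + 2; sub 6 for 5: 6 + 2; = 8; G_3 = 8−1 = 7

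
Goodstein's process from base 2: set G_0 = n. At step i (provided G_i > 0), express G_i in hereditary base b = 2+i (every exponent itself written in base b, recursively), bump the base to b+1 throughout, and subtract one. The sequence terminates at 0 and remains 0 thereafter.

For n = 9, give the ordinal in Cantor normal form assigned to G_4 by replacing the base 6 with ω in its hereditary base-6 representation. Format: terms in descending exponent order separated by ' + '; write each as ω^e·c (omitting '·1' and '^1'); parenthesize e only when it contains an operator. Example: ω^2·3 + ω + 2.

ω^ω·3 + ω^3·3 + ω^2·3 + ω·3 + 1

G_0 = 9. HB_2(9) = 2^(2 + 1) + 1. Bump = 82. G_1 = 81.
G_1 = 81. HB_3(81) = 3^(3 + 1). Bump = 1024. G_2 = 1023.
G_2 = 1023. HB_4(1023) = 3·4^4 + 3·4^3 + 3·4^2 + 3·4 + 3. Bump = 9843. G_3 = 9842.
G_3 = 9842. HB_5(9842) = 3·5^5 + 3·5^3 + 3·5^2 + 3·5 + 2. Bump = 140744. G_4 = 140743.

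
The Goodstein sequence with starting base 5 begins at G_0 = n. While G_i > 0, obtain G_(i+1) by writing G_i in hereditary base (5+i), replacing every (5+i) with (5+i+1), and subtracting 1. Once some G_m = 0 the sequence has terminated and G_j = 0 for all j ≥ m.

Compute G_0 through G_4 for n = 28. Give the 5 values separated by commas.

28, 38, 50, 64, 80

28 —HB5→ 5^2 + 3 —bump→ 6^2 + 3 = 39 —(−1)→ 38
38 —HB6→ 6^2 + 2 —bump→ 7^2 + 2 = 51 —(−1)→ 50
50 —HB7→ 7^2 + 1 —bump→ 8^2 + 1 = 65 —(−1)→ 64
64 —HB8→ 8^2 —bump→ 9^2 = 81 —(−1)→ 80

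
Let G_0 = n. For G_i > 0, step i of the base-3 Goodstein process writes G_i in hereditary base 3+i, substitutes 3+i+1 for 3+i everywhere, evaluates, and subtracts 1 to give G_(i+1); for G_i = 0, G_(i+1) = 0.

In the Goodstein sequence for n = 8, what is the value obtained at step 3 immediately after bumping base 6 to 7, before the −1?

8 —HB3→ 2·3 + 2 —bump→ 2·4 + 2 = 10 —(−1)→ 9
9 —HB4→ 2·4 + 1 —bump→ 2·5 + 1 = 11 —(−1)→ 10
10 —HB5→ 2·5 —bump→ 2·6 = 12 —(−1)→ 11
11 —HB6→ 6 + 5 —bump→ 7 + 5 = 12 —(−1)→ 11

12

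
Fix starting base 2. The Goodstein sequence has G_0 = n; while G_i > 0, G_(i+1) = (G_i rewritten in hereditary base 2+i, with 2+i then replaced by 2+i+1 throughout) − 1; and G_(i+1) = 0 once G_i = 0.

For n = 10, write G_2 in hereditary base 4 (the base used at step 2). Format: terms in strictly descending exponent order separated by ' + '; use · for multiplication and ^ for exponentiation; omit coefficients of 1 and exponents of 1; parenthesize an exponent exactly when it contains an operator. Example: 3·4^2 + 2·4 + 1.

i=0: 10 = 2^(2 + 1) + 2 (b=2); 2→3: 3^(3 + 1) + 3 = 84; 84−1 = 83
i=1: 83 = 3^(3 + 1) + 2 (b=3); 3→4: 4^(4 + 1) + 2 = 1026; 1026−1 = 1025
i=2: 1025 = 4^(4 + 1) + 1 (b=4); 4→5: 5^(5 + 1) + 1 = 15626; 15626−1 = 15625

4^(4 + 1) + 1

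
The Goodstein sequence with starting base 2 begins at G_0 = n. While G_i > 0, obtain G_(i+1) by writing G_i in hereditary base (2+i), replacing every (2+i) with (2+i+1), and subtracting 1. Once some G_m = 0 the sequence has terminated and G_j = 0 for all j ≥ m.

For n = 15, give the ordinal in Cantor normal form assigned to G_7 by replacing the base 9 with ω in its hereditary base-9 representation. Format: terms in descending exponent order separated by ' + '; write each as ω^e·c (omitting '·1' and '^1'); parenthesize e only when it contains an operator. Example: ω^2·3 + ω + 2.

ω^(ω + 1) + ω^7·7 + ω^6·7 + ω^5·7 + ω^4·7 + ω^3·7 + ω^2·7 + ω·7 + 6

[0] 15 ≡ 2^(2 + 1) + 2^2 + 2 + 1 (base 2). Lift 3: 112. −1: 111.
[1] 111 ≡ 3^(3 + 1) + 3^3 + 3 (base 3). Lift 4: 1284. −1: 1283.
[2] 1283 ≡ 4^(4 + 1) + 4^4 + 3 (base 4). Lift 5: 18753. −1: 18752.
[3] 18752 ≡ 5^(5 + 1) + 5^5 + 2 (base 5). Lift 6: 326594. −1: 326593.
[4] 326593 ≡ 6^(6 + 1) + 6^6 + 1 (base 6). Lift 7: 6588345. −1: 6588344.
[5] 6588344 ≡ 7^(7 + 1) + 7^7 (base 7). Lift 8: 150994944. −1: 150994943.
[6] 150994943 ≡ 8^(8 + 1) + 7·8^7 + 7·8^6 + 7·8^5 + 7·8^4 + 7·8^3 + 7·8^2 + 7·8 + 7 (base 8). Lift 9: 3524450281. −1: 3524450280.
[7] 3524450280 ≡ 9^(9 + 1) + 7·9^7 + 7·9^6 + 7·9^5 + 7·9^4 + 7·9^3 + 7·9^2 + 7·9 + 6 (base 9). Lift 10: 100077777776. −1: 100077777775.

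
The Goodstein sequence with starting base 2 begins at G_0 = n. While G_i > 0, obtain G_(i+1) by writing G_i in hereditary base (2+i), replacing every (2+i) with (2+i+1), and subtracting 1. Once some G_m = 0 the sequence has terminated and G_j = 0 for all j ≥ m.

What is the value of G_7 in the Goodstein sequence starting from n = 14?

3487116548

base 2: 14 = 2^(2 + 1) + 2^2 + 2; at 3: 3^(3 + 1) + 3^3 + 3 = 111; next = 110
base 3: 110 = 3^(3 + 1) + 3^3 + 2; at 4: 4^(4 + 1) + 4^4 + 2 = 1282; next = 1281
base 4: 1281 = 4^(4 + 1) + 4^4 + 1; at 5: 5^(5 + 1) + 5^5 + 1 = 18751; next = 18750
base 5: 18750 = 5^(5 + 1) + 5^5; at 6: 6^(6 + 1) + 6^6 = 326592; next = 326591
base 6: 326591 = 6^(6 + 1) + 5·6^5 + 5·6^4 + 5·6^3 + 5·6^2 + 5·6 + 5; at 7: 7^(7 + 1) + 5·7^5 + 5·7^4 + 5·7^3 + 5·7^2 + 5·7 + 5 = 5862841; next = 5862840
base 7: 5862840 = 7^(7 + 1) + 5·7^5 + 5·7^4 + 5·7^3 + 5·7^2 + 5·7 + 4; at 8: 8^(8 + 1) + 5·8^5 + 5·8^4 + 5·8^3 + 5·8^2 + 5·8 + 4 = 134404972; next = 134404971
base 8: 134404971 = 8^(8 + 1) + 5·8^5 + 5·8^4 + 5·8^3 + 5·8^2 + 5·8 + 3; at 9: 9^(9 + 1) + 5·9^5 + 5·9^4 + 5·9^3 + 5·9^2 + 5·9 + 3 = 3487116549; next = 3487116548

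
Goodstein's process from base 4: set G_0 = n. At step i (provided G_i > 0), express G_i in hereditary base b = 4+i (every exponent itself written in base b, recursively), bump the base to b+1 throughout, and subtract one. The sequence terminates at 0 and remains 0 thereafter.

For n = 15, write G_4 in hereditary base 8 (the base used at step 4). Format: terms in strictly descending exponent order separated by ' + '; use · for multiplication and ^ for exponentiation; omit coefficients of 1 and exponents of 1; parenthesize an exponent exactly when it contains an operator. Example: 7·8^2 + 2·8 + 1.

step 0: 15 = 3·4 + 3; sub 5 for 4: 3·5 + 3; = 18; G_1 = 18−1 = 17
step 1: 17 = 3·5 + 2; sub 6 for 5: 3·6 + 2; = 20; G_2 = 20−1 = 19
step 2: 19 = 3·6 + 1; sub 7 for 6: 3·7 + 1; = 22; G_3 = 22−1 = 21
step 3: 21 = 3·7; sub 8 for 7: 3·8; = 24; G_4 = 24−1 = 23
step 4: 23 = 2·8 + 7; sub 9 for 8: 2·9 + 7; = 25; G_5 = 25−1 = 24

2·8 + 7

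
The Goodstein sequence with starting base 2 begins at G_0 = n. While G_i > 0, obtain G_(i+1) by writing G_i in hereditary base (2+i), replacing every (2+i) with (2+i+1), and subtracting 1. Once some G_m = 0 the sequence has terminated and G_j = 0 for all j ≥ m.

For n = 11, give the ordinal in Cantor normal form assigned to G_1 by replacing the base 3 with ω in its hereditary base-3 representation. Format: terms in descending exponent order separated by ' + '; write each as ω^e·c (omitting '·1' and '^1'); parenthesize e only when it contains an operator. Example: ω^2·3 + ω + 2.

G_0 = 11. HB_2(11) = 2^(2 + 1) + 2 + 1. Bump = 85. G_1 = 84.
G_1 = 84. HB_3(84) = 3^(3 + 1) + 3. Bump = 1028. G_2 = 1027.

ω^(ω + 1) + ω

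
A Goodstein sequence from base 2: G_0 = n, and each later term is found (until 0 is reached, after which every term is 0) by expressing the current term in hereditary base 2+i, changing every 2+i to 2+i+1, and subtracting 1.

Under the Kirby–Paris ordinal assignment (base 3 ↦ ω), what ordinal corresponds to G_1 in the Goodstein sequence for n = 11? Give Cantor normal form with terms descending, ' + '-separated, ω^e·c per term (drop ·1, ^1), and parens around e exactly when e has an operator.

ω^(ω + 1) + ω

G_0=11  [base 2] 2^(2 + 1) + 2 + 1  →[2↦3]→  3^(3 + 1) + 3 + 1 = 85  −1 ⇒ G_1=84
G_1=84  [base 3] 3^(3 + 1) + 3  →[3↦4]→  4^(4 + 1) + 4 = 1028  −1 ⇒ G_2=1027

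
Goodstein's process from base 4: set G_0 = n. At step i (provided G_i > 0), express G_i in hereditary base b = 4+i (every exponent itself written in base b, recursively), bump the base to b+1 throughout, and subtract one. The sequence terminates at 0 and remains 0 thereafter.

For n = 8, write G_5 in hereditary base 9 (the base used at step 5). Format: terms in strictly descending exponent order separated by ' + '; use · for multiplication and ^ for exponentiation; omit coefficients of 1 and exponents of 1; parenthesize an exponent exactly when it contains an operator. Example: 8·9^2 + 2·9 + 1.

step 0: 8 = 2·4; sub 5 for 4: 2·5; = 10; G_1 = 10−1 = 9
step 1: 9 = 5 + 4; sub 6 for 5: 6 + 4; = 10; G_2 = 10−1 = 9
step 2: 9 = 6 + 3; sub 7 for 6: 7 + 3; = 10; G_3 = 10−1 = 9
step 3: 9 = 7 + 2; sub 8 for 7: 8 + 2; = 10; G_4 = 10−1 = 9
step 4: 9 = 8 + 1; sub 9 for 8: 9 + 1; = 10; G_5 = 10−1 = 9

9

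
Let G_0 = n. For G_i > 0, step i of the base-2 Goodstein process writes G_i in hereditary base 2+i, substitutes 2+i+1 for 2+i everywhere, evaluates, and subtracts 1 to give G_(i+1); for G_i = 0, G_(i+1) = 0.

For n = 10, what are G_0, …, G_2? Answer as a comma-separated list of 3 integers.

i=0: 10 = 2^(2 + 1) + 2 (b=2); 2→3: 3^(3 + 1) + 3 = 84; 84−1 = 83
i=1: 83 = 3^(3 + 1) + 2 (b=3); 3→4: 4^(4 + 1) + 2 = 1026; 1026−1 = 1025

10, 83, 1025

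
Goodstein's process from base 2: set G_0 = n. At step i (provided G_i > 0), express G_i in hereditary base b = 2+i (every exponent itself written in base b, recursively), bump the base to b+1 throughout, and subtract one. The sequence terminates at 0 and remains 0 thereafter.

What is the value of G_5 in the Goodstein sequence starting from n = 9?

2471826

9 —HB2→ 2^(2 + 1) + 1 —bump→ 3^(3 + 1) + 1 = 82 —(−1)→ 81
81 —HB3→ 3^(3 + 1) —bump→ 4^(4 + 1) = 1024 —(−1)→ 1023
1023 —HB4→ 3·4^4 + 3·4^3 + 3·4^2 + 3·4 + 3 —bump→ 3·5^5 + 3·5^3 + 3·5^2 + 3·5 + 3 = 9843 —(−1)→ 9842
9842 —HB5→ 3·5^5 + 3·5^3 + 3·5^2 + 3·5 + 2 —bump→ 3·6^6 + 3·6^3 + 3·6^2 + 3·6 + 2 = 140744 —(−1)→ 140743
140743 —HB6→ 3·6^6 + 3·6^3 + 3·6^2 + 3·6 + 1 —bump→ 3·7^7 + 3·7^3 + 3·7^2 + 3·7 + 1 = 2471827 —(−1)→ 2471826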